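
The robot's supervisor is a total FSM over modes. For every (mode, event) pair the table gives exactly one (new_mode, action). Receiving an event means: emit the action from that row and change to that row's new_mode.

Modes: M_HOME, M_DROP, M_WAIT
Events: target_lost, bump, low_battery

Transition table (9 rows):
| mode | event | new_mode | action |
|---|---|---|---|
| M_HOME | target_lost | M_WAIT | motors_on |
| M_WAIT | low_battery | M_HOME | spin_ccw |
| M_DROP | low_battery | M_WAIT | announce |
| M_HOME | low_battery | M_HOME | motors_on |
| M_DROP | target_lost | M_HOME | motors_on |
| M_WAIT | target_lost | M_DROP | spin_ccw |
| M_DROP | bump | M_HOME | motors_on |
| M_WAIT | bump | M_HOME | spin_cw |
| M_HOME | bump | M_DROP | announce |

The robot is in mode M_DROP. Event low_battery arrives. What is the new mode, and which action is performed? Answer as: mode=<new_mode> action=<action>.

mode=M_WAIT action=announce

current mode = M_DROP; filter table to that mode:
  (M_DROP, low_battery) → (M_WAIT, announce)  ← event matches
  (M_DROP, target_lost) → (M_HOME, motors_on)
  (M_DROP, bump) → (M_HOME, motors_on)
event = low_battery selects (M_WAIT, announce)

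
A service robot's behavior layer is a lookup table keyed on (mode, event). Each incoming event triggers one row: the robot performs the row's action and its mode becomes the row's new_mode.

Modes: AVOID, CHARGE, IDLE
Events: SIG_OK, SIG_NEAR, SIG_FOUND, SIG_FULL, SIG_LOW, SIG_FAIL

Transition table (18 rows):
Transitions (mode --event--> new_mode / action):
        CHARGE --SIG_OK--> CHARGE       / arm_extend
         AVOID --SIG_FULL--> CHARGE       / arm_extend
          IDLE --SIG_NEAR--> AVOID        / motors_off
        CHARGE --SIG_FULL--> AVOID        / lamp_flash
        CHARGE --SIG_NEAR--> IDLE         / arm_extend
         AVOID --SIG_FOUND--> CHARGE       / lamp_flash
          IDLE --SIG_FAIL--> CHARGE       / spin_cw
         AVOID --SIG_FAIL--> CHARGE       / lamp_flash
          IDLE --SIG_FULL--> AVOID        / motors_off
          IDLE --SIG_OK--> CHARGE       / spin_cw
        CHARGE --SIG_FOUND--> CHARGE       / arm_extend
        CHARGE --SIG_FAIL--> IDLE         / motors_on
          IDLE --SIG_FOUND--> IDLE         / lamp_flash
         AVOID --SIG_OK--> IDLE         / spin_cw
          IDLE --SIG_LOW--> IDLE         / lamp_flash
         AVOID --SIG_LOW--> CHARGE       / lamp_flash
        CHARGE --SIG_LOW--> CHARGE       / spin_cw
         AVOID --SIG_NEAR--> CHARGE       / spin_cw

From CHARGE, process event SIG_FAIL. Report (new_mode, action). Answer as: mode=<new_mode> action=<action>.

mode=IDLE action=motors_on

current mode = CHARGE; filter table to that mode:
  (CHARGE, SIG_OK) → (CHARGE, arm_extend)
  (CHARGE, SIG_FULL) → (AVOID, lamp_flash)
  (CHARGE, SIG_NEAR) → (IDLE, arm_extend)
  (CHARGE, SIG_FOUND) → (CHARGE, arm_extend)
  (CHARGE, SIG_FAIL) → (IDLE, motors_on)  ← event matches
  (CHARGE, SIG_LOW) → (CHARGE, spin_cw)
event = SIG_FAIL selects (IDLE, motors_on)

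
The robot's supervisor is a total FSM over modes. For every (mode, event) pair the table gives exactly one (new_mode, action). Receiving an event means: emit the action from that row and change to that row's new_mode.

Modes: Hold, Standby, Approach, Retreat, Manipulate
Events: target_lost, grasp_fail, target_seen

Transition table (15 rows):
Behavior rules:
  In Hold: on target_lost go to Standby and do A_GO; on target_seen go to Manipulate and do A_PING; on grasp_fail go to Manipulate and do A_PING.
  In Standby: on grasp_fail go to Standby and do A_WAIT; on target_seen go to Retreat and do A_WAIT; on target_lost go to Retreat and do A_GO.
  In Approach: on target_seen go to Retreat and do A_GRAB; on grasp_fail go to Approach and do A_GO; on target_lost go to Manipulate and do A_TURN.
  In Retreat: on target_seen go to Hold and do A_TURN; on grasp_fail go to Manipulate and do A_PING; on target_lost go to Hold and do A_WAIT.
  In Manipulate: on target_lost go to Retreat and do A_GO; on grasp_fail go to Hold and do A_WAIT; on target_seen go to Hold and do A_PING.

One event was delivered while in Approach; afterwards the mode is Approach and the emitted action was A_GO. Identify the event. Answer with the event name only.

try target_lost: (Approach, target_lost) → (Manipulate, A_TURN)
try grasp_fail: (Approach, grasp_fail) → (Approach, A_GO)  ← matches
try target_seen: (Approach, target_seen) → (Retreat, A_GRAB)

grasp_fail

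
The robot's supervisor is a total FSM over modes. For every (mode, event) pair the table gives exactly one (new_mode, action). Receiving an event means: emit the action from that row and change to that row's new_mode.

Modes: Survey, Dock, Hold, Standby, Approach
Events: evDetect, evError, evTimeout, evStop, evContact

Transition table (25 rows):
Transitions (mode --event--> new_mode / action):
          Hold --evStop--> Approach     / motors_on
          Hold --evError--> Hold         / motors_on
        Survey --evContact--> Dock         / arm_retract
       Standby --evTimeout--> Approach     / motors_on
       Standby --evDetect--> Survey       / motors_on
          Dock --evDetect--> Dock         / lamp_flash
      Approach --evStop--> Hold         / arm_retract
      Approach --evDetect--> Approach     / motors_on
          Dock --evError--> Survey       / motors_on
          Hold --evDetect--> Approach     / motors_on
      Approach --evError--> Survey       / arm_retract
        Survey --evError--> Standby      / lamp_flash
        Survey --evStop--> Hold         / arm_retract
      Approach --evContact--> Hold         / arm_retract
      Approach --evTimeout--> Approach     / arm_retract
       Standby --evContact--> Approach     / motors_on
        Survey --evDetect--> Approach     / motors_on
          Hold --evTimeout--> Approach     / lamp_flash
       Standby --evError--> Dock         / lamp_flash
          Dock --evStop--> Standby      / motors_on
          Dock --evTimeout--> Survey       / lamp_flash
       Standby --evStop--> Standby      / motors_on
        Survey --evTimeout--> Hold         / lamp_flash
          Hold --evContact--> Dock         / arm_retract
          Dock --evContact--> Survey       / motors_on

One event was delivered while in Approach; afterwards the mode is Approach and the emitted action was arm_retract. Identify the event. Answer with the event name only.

try evDetect: (Approach, evDetect) → (Approach, motors_on)
try evError: (Approach, evError) → (Survey, arm_retract)
try evTimeout: (Approach, evTimeout) → (Approach, arm_retract)  ← matches
try evStop: (Approach, evStop) → (Hold, arm_retract)
try evContact: (Approach, evContact) → (Hold, arm_retract)

evTimeout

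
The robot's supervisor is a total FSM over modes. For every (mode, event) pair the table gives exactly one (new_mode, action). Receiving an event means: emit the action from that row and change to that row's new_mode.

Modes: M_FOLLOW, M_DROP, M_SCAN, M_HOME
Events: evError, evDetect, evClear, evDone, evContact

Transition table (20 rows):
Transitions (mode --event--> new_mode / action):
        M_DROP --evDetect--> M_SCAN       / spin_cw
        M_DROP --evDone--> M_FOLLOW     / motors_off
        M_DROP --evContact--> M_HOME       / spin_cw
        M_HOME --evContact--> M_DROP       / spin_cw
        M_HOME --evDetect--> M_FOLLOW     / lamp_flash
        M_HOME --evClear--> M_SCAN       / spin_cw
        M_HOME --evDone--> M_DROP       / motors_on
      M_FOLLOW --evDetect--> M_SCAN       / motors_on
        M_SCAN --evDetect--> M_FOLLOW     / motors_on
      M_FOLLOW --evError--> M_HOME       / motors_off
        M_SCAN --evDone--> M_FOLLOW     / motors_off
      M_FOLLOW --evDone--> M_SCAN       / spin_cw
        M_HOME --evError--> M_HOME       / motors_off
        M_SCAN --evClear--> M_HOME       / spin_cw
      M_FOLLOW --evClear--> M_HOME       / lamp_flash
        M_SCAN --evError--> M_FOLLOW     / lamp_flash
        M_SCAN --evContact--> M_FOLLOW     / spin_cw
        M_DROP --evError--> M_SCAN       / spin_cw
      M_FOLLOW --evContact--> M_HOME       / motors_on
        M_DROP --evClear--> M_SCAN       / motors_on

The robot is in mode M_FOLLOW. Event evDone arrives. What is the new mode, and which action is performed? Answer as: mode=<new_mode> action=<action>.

mode=M_SCAN action=spin_cw

current mode = M_FOLLOW; filter table to that mode:
  (M_FOLLOW, evDetect) → (M_SCAN, motors_on)
  (M_FOLLOW, evError) → (M_HOME, motors_off)
  (M_FOLLOW, evDone) → (M_SCAN, spin_cw)  ← event matches
  (M_FOLLOW, evClear) → (M_HOME, lamp_flash)
  (M_FOLLOW, evContact) → (M_HOME, motors_on)
event = evDone selects (M_SCAN, spin_cw)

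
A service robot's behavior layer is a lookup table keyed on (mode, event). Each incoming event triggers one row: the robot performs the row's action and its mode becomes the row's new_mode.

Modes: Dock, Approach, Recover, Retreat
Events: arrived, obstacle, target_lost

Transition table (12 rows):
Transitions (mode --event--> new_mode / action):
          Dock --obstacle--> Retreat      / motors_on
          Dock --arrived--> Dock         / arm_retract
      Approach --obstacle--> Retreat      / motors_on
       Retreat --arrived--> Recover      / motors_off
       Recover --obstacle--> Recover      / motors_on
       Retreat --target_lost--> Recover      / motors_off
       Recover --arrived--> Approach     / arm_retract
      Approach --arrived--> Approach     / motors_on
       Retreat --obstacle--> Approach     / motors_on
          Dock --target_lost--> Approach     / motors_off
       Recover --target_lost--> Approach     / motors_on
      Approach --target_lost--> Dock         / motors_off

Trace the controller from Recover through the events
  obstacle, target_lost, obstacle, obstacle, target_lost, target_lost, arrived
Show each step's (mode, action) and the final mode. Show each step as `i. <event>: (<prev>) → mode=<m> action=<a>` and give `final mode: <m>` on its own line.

final mode: Approach

1. obstacle: (Recover) → mode=Recover action=motors_on
2. target_lost: (Recover) → mode=Approach action=motors_on
3. obstacle: (Approach) → mode=Retreat action=motors_on
4. obstacle: (Retreat) → mode=Approach action=motors_on
5. target_lost: (Approach) → mode=Dock action=motors_off
6. target_lost: (Dock) → mode=Approach action=motors_off
7. arrived: (Approach) → mode=Approach action=motors_on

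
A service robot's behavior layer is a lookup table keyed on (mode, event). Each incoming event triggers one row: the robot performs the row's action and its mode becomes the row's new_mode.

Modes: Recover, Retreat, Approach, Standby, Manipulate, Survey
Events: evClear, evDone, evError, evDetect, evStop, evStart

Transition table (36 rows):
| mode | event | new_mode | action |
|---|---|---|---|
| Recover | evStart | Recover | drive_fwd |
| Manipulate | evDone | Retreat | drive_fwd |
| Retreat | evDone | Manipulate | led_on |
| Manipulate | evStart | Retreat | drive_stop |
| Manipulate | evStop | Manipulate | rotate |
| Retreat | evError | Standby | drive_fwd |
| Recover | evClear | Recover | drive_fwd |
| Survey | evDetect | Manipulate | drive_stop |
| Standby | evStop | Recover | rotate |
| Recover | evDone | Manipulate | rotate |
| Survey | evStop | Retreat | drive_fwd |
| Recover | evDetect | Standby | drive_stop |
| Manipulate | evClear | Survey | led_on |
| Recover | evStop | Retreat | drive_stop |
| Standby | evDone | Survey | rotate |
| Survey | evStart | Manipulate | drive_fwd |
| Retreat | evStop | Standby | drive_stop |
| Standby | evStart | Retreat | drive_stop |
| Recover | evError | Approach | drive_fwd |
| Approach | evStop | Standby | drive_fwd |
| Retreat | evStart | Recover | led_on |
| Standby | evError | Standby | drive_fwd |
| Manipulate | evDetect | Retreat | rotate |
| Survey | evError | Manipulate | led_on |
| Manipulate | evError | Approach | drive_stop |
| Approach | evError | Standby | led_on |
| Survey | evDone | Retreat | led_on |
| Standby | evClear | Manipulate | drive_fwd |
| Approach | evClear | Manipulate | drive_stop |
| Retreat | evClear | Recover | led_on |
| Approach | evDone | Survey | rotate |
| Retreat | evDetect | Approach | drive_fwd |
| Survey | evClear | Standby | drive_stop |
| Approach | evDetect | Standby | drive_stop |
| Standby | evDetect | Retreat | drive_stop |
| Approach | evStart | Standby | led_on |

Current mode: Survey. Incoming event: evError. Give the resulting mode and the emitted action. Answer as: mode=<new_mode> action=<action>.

mode=Manipulate action=led_on

current mode = Survey; filter table to that mode:
  (Survey, evDetect) → (Manipulate, drive_stop)
  (Survey, evStop) → (Retreat, drive_fwd)
  (Survey, evStart) → (Manipulate, drive_fwd)
  (Survey, evError) → (Manipulate, led_on)  ← event matches
  (Survey, evDone) → (Retreat, led_on)
  (Survey, evClear) → (Standby, drive_stop)
event = evError selects (Manipulate, led_on)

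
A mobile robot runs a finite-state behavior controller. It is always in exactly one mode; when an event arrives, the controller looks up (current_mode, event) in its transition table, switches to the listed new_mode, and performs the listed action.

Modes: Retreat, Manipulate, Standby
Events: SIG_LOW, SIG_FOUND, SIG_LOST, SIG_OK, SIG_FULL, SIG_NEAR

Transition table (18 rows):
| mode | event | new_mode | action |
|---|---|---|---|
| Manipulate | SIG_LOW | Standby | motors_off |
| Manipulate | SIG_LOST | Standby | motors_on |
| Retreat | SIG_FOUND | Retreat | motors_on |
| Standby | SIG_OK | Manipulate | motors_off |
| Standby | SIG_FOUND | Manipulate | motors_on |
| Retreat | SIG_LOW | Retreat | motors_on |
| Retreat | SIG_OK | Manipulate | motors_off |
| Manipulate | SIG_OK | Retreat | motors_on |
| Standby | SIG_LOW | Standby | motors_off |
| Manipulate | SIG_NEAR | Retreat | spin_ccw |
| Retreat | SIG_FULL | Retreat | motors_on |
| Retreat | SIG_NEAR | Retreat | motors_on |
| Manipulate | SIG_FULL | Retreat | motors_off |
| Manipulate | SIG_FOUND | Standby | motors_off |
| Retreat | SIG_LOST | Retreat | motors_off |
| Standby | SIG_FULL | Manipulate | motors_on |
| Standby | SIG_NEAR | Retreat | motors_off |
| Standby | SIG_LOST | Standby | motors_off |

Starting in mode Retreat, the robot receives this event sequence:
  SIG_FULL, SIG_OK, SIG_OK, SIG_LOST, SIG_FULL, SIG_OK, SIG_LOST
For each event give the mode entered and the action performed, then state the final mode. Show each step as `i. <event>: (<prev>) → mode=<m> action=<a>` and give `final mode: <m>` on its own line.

final mode: Standby

1. SIG_FULL: (Retreat) → mode=Retreat action=motors_on
2. SIG_OK: (Retreat) → mode=Manipulate action=motors_off
3. SIG_OK: (Manipulate) → mode=Retreat action=motors_on
4. SIG_LOST: (Retreat) → mode=Retreat action=motors_off
5. SIG_FULL: (Retreat) → mode=Retreat action=motors_on
6. SIG_OK: (Retreat) → mode=Manipulate action=motors_off
7. SIG_LOST: (Manipulate) → mode=Standby action=motors_on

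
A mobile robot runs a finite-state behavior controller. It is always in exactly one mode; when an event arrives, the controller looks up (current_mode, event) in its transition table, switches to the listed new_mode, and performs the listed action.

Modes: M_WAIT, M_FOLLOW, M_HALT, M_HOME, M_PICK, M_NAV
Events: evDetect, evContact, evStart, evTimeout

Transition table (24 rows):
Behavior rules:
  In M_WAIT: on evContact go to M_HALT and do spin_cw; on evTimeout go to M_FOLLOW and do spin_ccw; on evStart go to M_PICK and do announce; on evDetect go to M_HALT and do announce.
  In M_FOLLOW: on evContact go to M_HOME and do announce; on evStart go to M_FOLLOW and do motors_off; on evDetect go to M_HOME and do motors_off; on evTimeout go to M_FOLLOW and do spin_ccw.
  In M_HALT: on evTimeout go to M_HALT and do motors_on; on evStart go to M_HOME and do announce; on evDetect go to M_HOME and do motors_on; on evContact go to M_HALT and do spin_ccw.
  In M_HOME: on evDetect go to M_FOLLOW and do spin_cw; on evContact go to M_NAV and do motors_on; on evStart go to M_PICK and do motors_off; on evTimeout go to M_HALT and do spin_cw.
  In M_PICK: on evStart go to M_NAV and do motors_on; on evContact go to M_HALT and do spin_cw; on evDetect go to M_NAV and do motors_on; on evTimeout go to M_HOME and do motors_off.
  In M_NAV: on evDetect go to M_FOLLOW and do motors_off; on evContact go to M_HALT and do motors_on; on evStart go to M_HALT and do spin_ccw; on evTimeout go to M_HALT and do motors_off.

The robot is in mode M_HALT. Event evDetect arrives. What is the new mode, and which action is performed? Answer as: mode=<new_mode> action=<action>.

current mode = M_HALT; filter table to that mode:
  (M_HALT, evTimeout) → (M_HALT, motors_on)
  (M_HALT, evStart) → (M_HOME, announce)
  (M_HALT, evDetect) → (M_HOME, motors_on)  ← event matches
  (M_HALT, evContact) → (M_HALT, spin_ccw)
event = evDetect selects (M_HOME, motors_on)

mode=M_HOME action=motors_on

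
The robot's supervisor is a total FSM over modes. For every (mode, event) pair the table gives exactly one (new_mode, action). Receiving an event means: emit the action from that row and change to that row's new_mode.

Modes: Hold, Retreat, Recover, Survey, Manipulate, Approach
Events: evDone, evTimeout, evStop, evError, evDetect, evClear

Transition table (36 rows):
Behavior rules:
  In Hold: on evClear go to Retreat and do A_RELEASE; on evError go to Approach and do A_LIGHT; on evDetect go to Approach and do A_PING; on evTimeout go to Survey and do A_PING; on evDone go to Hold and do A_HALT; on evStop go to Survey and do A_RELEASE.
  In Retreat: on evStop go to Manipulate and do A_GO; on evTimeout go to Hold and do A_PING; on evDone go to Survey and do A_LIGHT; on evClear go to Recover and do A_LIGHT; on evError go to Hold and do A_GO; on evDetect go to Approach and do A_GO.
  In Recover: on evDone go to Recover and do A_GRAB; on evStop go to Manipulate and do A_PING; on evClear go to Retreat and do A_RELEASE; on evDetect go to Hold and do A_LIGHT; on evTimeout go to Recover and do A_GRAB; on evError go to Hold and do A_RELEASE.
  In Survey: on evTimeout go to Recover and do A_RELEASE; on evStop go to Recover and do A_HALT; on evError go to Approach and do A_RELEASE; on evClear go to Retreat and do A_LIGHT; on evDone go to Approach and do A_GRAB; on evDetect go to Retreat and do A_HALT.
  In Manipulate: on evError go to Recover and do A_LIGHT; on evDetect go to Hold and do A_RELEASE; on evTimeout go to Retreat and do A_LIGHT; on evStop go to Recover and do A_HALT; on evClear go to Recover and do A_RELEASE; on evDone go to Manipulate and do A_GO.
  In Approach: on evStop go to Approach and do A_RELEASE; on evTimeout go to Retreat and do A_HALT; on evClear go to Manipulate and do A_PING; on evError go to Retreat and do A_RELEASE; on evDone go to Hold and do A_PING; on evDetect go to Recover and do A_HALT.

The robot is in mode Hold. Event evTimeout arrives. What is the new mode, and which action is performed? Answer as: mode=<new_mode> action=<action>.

mode=Survey action=A_PING

current mode = Hold; filter table to that mode:
  (Hold, evClear) → (Retreat, A_RELEASE)
  (Hold, evError) → (Approach, A_LIGHT)
  (Hold, evDetect) → (Approach, A_PING)
  (Hold, evTimeout) → (Survey, A_PING)  ← event matches
  (Hold, evDone) → (Hold, A_HALT)
  (Hold, evStop) → (Survey, A_RELEASE)
event = evTimeout selects (Survey, A_PING)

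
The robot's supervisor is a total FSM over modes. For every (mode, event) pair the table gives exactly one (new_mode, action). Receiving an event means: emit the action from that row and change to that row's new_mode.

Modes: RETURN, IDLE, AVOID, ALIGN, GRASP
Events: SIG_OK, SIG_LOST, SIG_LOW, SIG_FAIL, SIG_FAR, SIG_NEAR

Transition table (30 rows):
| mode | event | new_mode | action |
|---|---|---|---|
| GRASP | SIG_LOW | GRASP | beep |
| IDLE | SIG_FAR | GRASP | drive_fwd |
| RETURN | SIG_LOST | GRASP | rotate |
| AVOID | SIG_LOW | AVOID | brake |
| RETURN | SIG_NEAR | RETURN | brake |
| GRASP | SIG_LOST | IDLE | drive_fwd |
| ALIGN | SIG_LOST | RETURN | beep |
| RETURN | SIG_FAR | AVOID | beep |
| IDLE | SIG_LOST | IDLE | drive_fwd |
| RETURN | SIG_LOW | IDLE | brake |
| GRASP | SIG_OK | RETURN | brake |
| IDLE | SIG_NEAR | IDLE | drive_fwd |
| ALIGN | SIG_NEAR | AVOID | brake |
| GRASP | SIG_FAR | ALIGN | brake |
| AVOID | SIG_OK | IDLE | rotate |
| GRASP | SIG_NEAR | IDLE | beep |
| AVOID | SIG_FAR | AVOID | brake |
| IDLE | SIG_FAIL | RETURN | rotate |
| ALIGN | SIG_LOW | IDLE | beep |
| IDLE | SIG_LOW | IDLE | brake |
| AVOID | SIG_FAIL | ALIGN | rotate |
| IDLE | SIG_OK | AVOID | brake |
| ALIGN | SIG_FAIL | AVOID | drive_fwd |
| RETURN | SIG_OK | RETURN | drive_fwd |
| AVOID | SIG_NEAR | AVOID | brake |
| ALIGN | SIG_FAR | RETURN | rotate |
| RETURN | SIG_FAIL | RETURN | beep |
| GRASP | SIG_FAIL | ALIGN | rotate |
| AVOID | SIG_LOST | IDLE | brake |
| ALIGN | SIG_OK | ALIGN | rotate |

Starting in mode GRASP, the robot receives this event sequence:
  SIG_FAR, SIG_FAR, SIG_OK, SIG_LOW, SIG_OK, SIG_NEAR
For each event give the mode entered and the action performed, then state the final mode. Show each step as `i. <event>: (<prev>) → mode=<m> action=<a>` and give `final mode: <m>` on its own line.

final mode: AVOID

1. SIG_FAR: (GRASP) → mode=ALIGN action=brake
2. SIG_FAR: (ALIGN) → mode=RETURN action=rotate
3. SIG_OK: (RETURN) → mode=RETURN action=drive_fwd
4. SIG_LOW: (RETURN) → mode=IDLE action=brake
5. SIG_OK: (IDLE) → mode=AVOID action=brake
6. SIG_NEAR: (AVOID) → mode=AVOID action=brake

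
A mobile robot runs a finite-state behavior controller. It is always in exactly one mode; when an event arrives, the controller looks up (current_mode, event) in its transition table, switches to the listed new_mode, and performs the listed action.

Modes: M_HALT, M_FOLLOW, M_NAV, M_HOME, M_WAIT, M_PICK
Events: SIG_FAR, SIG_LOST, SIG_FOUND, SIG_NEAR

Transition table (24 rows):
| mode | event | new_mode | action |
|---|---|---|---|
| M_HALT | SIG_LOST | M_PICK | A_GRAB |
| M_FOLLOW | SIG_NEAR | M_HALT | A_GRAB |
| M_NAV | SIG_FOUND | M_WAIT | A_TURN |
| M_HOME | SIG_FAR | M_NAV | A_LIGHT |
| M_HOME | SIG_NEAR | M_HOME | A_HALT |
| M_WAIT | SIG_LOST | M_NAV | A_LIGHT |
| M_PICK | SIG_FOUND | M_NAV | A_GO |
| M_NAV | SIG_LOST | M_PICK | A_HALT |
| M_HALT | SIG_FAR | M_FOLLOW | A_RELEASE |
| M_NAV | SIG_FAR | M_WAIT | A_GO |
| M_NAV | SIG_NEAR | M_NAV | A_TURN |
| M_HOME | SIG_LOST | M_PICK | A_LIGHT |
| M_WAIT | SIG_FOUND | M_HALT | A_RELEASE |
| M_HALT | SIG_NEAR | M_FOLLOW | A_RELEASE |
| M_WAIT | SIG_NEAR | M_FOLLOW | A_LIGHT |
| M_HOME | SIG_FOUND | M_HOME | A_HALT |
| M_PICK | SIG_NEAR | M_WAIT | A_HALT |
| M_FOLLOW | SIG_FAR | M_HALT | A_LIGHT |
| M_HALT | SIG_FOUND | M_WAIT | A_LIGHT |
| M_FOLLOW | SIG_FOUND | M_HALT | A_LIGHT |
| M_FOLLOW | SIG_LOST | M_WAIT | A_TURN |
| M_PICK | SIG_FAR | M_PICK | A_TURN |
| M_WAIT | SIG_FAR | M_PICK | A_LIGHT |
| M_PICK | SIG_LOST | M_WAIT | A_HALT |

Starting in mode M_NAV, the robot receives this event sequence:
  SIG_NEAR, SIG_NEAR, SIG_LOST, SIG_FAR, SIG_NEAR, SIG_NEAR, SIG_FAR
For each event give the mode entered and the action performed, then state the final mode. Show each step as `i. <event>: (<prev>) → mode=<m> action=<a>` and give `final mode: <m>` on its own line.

1. SIG_NEAR: (M_NAV) → mode=M_NAV action=A_TURN
2. SIG_NEAR: (M_NAV) → mode=M_NAV action=A_TURN
3. SIG_LOST: (M_NAV) → mode=M_PICK action=A_HALT
4. SIG_FAR: (M_PICK) → mode=M_PICK action=A_TURN
5. SIG_NEAR: (M_PICK) → mode=M_WAIT action=A_HALT
6. SIG_NEAR: (M_WAIT) → mode=M_FOLLOW action=A_LIGHT
7. SIG_FAR: (M_FOLLOW) → mode=M_HALT action=A_LIGHT

final mode: M_HALT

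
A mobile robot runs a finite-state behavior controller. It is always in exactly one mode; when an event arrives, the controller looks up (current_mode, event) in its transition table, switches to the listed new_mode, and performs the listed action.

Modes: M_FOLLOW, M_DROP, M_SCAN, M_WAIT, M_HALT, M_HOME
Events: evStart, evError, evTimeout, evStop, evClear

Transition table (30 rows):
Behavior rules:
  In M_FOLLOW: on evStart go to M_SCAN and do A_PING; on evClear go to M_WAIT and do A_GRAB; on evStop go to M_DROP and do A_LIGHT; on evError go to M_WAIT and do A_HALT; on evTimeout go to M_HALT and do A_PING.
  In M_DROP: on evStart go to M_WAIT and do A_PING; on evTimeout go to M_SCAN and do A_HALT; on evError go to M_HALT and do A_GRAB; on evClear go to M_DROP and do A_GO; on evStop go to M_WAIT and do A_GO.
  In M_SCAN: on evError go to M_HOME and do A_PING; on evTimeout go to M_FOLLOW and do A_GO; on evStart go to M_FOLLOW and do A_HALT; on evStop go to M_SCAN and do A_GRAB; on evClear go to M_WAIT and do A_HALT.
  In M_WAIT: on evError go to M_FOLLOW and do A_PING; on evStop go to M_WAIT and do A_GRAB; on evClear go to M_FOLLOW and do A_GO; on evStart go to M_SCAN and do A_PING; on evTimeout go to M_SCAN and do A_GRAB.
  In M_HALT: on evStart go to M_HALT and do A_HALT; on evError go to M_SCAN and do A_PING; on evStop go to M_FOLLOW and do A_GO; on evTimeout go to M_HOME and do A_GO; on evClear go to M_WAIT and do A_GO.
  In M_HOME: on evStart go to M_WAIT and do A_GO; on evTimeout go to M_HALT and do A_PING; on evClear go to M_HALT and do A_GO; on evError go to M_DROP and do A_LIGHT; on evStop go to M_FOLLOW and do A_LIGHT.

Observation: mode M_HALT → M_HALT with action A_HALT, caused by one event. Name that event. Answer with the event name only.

try evStart: (M_HALT, evStart) → (M_HALT, A_HALT)  ← matches
try evError: (M_HALT, evError) → (M_SCAN, A_PING)
try evTimeout: (M_HALT, evTimeout) → (M_HOME, A_GO)
try evStop: (M_HALT, evStop) → (M_FOLLOW, A_GO)
try evClear: (M_HALT, evClear) → (M_WAIT, A_GO)

evStart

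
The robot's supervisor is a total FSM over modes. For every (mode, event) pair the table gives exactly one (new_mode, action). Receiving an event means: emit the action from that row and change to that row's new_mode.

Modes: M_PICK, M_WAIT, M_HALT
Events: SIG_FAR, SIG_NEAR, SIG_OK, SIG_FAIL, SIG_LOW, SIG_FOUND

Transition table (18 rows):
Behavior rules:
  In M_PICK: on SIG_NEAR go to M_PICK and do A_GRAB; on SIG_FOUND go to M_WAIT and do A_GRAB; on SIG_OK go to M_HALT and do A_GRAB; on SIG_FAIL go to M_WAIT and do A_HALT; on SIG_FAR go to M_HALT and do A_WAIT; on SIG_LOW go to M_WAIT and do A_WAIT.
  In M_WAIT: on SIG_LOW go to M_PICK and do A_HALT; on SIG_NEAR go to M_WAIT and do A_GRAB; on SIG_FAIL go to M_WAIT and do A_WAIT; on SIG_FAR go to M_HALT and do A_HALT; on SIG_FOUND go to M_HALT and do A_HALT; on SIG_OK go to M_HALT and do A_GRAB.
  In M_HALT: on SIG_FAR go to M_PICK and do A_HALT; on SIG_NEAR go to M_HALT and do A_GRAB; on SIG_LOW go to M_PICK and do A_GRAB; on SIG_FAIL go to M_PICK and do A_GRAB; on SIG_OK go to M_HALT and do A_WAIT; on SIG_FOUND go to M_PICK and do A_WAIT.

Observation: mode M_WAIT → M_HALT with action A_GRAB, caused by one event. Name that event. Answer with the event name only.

SIG_OK

try SIG_FAR: (M_WAIT, SIG_FAR) → (M_HALT, A_HALT)
try SIG_NEAR: (M_WAIT, SIG_NEAR) → (M_WAIT, A_GRAB)
try SIG_OK: (M_WAIT, SIG_OK) → (M_HALT, A_GRAB)  ← matches
try SIG_FAIL: (M_WAIT, SIG_FAIL) → (M_WAIT, A_WAIT)
try SIG_LOW: (M_WAIT, SIG_LOW) → (M_PICK, A_HALT)
try SIG_FOUND: (M_WAIT, SIG_FOUND) → (M_HALT, A_HALT)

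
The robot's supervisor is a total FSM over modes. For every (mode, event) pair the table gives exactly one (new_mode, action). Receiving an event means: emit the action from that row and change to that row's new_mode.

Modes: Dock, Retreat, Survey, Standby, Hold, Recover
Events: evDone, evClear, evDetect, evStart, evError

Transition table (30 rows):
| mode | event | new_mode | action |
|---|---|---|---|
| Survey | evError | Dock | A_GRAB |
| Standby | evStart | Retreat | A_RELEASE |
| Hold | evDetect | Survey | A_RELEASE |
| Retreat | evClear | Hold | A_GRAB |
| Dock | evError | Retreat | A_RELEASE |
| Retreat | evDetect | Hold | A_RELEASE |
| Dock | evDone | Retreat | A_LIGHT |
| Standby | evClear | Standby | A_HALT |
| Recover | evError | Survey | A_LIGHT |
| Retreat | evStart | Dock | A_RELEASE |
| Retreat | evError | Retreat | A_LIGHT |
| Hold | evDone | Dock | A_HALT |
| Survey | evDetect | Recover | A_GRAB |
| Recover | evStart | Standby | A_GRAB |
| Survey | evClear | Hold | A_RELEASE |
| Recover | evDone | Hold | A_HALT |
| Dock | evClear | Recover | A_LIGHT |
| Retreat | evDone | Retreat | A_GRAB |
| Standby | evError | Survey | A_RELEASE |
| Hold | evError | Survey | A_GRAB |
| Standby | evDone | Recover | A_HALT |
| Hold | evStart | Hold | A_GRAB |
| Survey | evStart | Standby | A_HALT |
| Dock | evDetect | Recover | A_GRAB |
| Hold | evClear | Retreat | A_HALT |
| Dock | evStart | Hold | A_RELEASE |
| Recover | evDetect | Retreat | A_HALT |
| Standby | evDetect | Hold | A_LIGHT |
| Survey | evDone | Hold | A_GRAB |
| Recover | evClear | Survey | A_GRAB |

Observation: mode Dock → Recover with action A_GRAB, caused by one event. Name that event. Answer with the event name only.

try evDone: (Dock, evDone) → (Retreat, A_LIGHT)
try evClear: (Dock, evClear) → (Recover, A_LIGHT)
try evDetect: (Dock, evDetect) → (Recover, A_GRAB)  ← matches
try evStart: (Dock, evStart) → (Hold, A_RELEASE)
try evError: (Dock, evError) → (Retreat, A_RELEASE)

evDetect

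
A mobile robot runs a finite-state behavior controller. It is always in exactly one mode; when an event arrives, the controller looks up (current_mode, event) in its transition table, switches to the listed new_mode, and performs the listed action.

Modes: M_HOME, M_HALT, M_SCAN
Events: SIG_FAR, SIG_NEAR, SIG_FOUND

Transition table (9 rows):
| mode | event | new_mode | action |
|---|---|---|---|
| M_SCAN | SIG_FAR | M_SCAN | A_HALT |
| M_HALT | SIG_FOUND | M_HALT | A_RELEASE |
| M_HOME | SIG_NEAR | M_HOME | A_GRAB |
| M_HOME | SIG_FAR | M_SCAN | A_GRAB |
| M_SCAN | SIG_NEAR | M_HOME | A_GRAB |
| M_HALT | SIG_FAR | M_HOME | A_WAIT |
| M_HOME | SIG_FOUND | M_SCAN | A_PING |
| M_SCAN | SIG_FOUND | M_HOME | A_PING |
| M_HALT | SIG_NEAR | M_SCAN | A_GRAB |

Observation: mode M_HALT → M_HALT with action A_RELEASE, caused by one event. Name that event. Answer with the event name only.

SIG_FOUND

try SIG_FAR: (M_HALT, SIG_FAR) → (M_HOME, A_WAIT)
try SIG_NEAR: (M_HALT, SIG_NEAR) → (M_SCAN, A_GRAB)
try SIG_FOUND: (M_HALT, SIG_FOUND) → (M_HALT, A_RELEASE)  ← matches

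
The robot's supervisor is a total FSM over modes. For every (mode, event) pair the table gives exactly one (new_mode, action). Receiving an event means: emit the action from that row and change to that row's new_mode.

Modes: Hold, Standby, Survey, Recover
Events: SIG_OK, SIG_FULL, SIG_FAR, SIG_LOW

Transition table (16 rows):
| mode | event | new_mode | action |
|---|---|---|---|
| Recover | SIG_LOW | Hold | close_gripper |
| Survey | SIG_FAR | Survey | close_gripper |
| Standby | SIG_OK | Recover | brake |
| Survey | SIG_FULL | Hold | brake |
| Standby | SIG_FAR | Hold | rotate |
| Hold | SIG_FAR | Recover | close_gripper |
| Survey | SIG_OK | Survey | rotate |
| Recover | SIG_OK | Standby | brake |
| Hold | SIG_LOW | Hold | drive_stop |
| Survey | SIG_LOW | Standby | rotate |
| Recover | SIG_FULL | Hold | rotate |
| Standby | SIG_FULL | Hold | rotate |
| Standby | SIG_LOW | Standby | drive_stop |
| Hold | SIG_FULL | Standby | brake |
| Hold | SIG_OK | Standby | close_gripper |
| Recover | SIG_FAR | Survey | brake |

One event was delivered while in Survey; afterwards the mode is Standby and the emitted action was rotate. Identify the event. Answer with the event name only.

SIG_LOW

try SIG_OK: (Survey, SIG_OK) → (Survey, rotate)
try SIG_FULL: (Survey, SIG_FULL) → (Hold, brake)
try SIG_FAR: (Survey, SIG_FAR) → (Survey, close_gripper)
try SIG_LOW: (Survey, SIG_LOW) → (Standby, rotate)  ← matches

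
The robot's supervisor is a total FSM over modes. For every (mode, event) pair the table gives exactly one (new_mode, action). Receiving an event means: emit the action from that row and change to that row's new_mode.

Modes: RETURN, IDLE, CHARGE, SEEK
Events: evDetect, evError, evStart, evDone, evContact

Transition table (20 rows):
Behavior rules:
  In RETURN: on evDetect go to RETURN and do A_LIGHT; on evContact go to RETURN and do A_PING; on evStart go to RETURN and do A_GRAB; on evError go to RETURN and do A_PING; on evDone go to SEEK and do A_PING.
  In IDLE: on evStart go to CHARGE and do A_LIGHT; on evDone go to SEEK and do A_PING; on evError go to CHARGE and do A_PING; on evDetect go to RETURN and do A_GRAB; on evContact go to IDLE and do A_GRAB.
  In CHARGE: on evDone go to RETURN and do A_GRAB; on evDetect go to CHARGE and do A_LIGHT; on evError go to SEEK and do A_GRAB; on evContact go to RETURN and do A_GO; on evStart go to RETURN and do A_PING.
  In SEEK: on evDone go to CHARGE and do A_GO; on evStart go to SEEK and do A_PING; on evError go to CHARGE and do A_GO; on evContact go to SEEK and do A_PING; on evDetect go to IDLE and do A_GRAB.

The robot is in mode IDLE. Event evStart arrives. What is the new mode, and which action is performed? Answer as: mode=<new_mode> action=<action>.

mode=CHARGE action=A_LIGHT

current mode = IDLE; filter table to that mode:
  (IDLE, evStart) → (CHARGE, A_LIGHT)  ← event matches
  (IDLE, evDone) → (SEEK, A_PING)
  (IDLE, evError) → (CHARGE, A_PING)
  (IDLE, evDetect) → (RETURN, A_GRAB)
  (IDLE, evContact) → (IDLE, A_GRAB)
event = evStart selects (CHARGE, A_LIGHT)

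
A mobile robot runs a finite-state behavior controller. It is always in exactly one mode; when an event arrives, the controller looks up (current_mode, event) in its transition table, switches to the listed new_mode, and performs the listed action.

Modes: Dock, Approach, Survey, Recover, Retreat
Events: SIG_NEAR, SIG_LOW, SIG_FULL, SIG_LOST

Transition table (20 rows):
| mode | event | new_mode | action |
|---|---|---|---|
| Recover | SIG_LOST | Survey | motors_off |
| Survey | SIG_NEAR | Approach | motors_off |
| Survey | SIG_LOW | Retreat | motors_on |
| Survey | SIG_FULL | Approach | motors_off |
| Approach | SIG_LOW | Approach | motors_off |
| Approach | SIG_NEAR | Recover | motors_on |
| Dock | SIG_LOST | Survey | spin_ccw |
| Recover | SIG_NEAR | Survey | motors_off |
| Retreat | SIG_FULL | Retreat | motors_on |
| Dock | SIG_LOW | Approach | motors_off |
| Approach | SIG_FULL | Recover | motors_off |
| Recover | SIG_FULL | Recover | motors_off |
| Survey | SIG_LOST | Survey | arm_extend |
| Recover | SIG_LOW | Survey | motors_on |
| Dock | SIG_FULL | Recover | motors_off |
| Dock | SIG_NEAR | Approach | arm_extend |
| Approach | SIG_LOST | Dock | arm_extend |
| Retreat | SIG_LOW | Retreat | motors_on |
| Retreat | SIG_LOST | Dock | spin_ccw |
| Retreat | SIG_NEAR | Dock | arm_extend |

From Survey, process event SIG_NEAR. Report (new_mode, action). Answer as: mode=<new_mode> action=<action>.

current mode = Survey; filter table to that mode:
  (Survey, SIG_NEAR) → (Approach, motors_off)  ← event matches
  (Survey, SIG_LOW) → (Retreat, motors_on)
  (Survey, SIG_FULL) → (Approach, motors_off)
  (Survey, SIG_LOST) → (Survey, arm_extend)
event = SIG_NEAR selects (Approach, motors_off)

mode=Approach action=motors_off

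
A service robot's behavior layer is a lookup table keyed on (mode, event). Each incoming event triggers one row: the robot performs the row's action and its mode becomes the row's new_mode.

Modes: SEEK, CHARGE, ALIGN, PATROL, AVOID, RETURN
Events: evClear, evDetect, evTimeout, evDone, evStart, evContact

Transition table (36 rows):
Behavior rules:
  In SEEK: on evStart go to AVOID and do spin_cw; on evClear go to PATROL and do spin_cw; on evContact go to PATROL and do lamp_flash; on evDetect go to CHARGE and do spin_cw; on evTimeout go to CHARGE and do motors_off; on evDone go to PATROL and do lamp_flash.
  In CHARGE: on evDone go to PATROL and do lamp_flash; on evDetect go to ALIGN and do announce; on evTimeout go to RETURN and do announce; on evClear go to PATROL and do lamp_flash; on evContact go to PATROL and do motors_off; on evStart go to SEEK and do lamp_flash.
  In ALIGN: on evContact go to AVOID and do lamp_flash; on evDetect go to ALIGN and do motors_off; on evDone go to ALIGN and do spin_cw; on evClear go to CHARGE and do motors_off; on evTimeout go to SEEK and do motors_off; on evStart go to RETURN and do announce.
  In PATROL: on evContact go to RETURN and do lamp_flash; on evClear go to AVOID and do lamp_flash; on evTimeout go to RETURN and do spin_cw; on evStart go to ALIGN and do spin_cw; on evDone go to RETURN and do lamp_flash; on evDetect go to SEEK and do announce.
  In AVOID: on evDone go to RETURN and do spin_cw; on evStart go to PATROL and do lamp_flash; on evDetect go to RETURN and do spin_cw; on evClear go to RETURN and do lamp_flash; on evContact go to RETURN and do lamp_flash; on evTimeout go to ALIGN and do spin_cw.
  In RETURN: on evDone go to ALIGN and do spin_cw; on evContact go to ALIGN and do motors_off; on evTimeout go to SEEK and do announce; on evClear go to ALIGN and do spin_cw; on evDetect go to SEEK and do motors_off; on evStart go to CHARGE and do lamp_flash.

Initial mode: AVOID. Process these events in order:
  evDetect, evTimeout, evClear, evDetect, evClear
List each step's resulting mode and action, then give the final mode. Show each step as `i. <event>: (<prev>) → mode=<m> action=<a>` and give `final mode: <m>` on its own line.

final mode: PATROL

1. evDetect: (AVOID) → mode=RETURN action=spin_cw
2. evTimeout: (RETURN) → mode=SEEK action=announce
3. evClear: (SEEK) → mode=PATROL action=spin_cw
4. evDetect: (PATROL) → mode=SEEK action=announce
5. evClear: (SEEK) → mode=PATROL action=spin_cw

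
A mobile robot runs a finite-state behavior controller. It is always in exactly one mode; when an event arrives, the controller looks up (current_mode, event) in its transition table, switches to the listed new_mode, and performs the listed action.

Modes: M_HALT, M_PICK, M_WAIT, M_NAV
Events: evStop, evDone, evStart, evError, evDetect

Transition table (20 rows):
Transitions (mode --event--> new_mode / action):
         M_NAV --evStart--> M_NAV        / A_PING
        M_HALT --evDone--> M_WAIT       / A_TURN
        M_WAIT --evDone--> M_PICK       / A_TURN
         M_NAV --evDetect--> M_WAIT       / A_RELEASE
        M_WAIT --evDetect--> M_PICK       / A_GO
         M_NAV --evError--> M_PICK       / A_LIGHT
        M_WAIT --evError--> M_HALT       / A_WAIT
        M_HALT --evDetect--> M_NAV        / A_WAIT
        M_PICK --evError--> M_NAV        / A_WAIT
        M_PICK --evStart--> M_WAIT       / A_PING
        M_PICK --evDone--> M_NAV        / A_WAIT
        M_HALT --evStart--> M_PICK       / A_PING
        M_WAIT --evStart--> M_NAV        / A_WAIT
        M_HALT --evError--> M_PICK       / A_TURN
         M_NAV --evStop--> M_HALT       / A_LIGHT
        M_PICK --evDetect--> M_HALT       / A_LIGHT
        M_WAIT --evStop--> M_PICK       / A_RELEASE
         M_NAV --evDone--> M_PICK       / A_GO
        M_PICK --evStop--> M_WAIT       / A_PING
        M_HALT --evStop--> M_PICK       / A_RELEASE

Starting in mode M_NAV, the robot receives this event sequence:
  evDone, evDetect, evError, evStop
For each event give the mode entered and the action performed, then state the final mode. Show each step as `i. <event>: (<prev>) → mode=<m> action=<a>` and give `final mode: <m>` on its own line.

1. evDone: (M_NAV) → mode=M_PICK action=A_GO
2. evDetect: (M_PICK) → mode=M_HALT action=A_LIGHT
3. evError: (M_HALT) → mode=M_PICK action=A_TURN
4. evStop: (M_PICK) → mode=M_WAIT action=A_PING

final mode: M_WAIT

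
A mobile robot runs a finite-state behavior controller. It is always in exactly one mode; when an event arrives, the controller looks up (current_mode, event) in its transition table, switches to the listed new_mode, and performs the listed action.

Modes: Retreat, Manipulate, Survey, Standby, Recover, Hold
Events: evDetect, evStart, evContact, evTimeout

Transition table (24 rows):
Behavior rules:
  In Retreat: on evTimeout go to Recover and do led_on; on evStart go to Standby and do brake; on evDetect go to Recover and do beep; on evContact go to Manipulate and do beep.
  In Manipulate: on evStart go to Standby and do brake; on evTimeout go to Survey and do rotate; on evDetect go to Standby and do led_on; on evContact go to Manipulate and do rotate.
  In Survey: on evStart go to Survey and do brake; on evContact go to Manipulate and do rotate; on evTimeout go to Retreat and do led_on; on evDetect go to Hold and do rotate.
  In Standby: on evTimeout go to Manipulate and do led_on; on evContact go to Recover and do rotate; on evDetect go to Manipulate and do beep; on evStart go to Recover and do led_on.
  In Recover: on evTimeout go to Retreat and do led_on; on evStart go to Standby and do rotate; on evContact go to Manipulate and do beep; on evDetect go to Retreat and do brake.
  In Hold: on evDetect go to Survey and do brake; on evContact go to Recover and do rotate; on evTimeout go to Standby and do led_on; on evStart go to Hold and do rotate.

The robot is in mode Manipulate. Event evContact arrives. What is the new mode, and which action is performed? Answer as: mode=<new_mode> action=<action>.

current mode = Manipulate; filter table to that mode:
  (Manipulate, evStart) → (Standby, brake)
  (Manipulate, evTimeout) → (Survey, rotate)
  (Manipulate, evDetect) → (Standby, led_on)
  (Manipulate, evContact) → (Manipulate, rotate)  ← event matches
event = evContact selects (Manipulate, rotate)

mode=Manipulate action=rotate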